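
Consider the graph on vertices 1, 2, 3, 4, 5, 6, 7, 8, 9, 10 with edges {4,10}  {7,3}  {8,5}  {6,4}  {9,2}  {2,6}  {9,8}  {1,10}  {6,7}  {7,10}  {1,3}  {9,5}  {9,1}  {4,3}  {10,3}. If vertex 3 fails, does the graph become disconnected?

Deleting 3 leaves 1 component (was 1) (its neighbors 1, 4, 7, 10 remain connected to each other), so 3 is not a cut vertex.

No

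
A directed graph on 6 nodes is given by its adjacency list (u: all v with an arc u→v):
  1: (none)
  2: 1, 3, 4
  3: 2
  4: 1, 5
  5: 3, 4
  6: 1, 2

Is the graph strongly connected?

No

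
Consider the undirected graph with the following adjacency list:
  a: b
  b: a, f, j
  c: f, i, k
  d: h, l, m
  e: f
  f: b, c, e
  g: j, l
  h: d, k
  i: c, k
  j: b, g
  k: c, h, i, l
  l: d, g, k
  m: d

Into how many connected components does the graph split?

Starting from a we can reach a, b, c, d, e, f, g, h, i, j, k, l, m. That is one component of size 13.
Total: 1 component.

1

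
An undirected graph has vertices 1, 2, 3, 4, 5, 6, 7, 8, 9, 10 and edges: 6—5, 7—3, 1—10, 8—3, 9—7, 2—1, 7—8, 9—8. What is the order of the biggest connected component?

4

4 is isolated — a component by itself.
Starting from 5 we can reach 5, 6. That is one component of size 2.
Starting from 1 we can reach 1, 2, 10. That is one component of size 3.
Starting from 3 we can reach 3, 7, 8, 9. That is one component of size 4.
The largest has 4 vertices.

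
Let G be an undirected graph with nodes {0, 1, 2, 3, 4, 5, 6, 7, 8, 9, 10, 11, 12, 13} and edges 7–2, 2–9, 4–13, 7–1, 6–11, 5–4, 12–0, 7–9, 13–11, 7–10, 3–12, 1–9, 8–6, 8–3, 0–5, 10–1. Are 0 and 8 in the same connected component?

Yes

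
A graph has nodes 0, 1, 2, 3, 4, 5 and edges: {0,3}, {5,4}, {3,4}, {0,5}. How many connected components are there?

3

2 is isolated — a component by itself.
1 is isolated — a component by itself.
Starting from 0 we can reach 0, 3, 4, 5. That is one component of size 4.
Total: 3 components.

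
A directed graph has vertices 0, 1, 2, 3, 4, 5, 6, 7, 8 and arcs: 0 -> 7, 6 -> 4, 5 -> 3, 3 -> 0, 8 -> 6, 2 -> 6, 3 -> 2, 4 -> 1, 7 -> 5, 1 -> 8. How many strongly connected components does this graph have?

3

{1, 4, 6, 8} are all mutually reachable — one SCC of size 4.
{0, 3, 5, 7} are all mutually reachable — one SCC of size 4.
{2} is an SCC by itself.
That gives 3 strongly connected components.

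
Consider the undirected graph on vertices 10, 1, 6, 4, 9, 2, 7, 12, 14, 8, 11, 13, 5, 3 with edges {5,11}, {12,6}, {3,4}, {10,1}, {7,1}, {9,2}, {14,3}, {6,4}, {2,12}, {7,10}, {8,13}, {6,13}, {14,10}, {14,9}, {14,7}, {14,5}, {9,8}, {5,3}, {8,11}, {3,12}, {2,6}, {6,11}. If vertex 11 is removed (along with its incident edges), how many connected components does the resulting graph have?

1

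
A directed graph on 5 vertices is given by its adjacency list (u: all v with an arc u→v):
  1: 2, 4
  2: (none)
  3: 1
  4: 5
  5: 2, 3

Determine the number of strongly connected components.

2

{1, 3, 4, 5} are all mutually reachable — one SCC of size 4.
{2} is an SCC by itself.
That gives 2 strongly connected components.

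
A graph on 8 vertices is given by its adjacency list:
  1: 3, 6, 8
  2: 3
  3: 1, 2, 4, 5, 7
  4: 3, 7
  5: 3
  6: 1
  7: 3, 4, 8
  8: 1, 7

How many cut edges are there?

3

The edges on the cycle 3-7-8-1-3 are not bridges since each lies on that cycle.
But removing 6-1 disconnects 6 from 1; removing 2-3 disconnects 2 from 3; removing 5-3 disconnects 5 from 3 — these are bridges.
That makes 3 bridges.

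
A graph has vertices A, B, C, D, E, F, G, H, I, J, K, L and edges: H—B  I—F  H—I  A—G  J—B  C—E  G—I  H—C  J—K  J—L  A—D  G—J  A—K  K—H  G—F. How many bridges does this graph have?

The edges on the cycle G-J-K-H-I-G are not bridges since each lies on that cycle.
But removing L—J disconnects L from J; removing C—E disconnects C from E; removing H—C disconnects H from C; removing A—D disconnects A from D — these are bridges.
That makes 4 bridges.

4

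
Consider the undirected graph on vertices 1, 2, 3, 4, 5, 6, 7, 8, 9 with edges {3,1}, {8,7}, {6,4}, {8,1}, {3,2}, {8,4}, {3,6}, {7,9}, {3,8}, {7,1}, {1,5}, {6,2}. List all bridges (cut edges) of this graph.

1-5, 7-9

The edges on the cycle 3-6-4-8-3 are not bridges since each lies on that cycle.
But removing 7-9 disconnects 7 from 9; removing 5-1 disconnects 5 from 1 — these are bridges.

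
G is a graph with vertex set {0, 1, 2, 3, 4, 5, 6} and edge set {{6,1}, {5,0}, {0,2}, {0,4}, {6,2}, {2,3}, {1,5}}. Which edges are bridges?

The edges on the cycle 6-1-5-0-2-6 are not bridges since each lies on that cycle.
But removing 2–3 disconnects 2 from 3; removing 0–4 disconnects 0 from 4 — these are bridges.

0-4, 2-3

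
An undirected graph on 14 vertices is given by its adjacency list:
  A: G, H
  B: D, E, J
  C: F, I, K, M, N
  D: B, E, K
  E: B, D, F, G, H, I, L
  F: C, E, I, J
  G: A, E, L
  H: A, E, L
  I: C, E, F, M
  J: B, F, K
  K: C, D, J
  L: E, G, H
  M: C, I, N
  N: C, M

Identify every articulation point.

Removing E increases the component count from 1 to 2, so E is a cut vertex.
By contrast removing G leaves 1 component; it is not a cut vertex. No other vertex is a cut vertex either.

E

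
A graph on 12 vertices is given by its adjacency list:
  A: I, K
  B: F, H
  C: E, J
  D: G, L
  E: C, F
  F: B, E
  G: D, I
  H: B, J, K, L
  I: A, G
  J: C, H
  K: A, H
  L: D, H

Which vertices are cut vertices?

H

Removing H increases the component count from 1 to 2, so H is a cut vertex.
By contrast removing C leaves 1 component; it is not a cut vertex. No other vertex is a cut vertex either.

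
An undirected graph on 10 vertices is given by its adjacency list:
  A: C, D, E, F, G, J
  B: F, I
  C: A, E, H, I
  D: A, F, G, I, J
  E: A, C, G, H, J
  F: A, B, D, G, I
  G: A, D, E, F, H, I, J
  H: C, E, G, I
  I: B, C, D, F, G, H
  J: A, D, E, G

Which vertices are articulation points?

Removing C, for instance, still leaves 1 component. No single vertex removal increases the component count — the graph has no articulation points.

none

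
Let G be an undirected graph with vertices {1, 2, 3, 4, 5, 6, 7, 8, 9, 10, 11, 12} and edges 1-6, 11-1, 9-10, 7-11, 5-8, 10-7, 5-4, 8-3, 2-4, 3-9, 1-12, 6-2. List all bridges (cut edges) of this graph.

The edges on the cycle 5-8-3-9-10-7-11-1-6-2-4-5 are not bridges since each lies on that cycle.
But removing 12-1 disconnects 12 from 1 — this is a bridge.

1-12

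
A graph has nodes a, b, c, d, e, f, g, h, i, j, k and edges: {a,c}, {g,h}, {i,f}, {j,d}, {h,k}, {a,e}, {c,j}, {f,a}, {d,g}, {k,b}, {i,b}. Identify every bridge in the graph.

The edges on the cycle i-f-a-c-j-d-g-h-k-b-i are not bridges since each lies on that cycle.
But removing a - e disconnects a from e — this is a bridge.

a-e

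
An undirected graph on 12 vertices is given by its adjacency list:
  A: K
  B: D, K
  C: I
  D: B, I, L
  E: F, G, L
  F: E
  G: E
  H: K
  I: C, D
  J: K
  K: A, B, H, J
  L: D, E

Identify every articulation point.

B, D, E, I, K, L

Removing B increases the component count from 1 to 2, so B is a cut vertex.
Removing D increases the component count from 1 to 3, so D is a cut vertex.
Removing E increases the component count from 1 to 3, so E is a cut vertex.
Likewise I, K, L are cut vertices.
By contrast removing A leaves 1 component; it is not a cut vertex. No other vertex is a cut vertex either.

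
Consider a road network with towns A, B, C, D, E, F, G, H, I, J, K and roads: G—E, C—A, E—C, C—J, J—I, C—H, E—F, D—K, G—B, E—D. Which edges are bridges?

removing G—E disconnects G from E; removing C—E disconnects C from E; removing J—I disconnects J from I; removing B—G disconnects B from G — these are bridges.
In total 10 edges are bridges.

A-C, B-G, C-E, C-H, C-J, D-E, D-K, E-F, E-G, I-J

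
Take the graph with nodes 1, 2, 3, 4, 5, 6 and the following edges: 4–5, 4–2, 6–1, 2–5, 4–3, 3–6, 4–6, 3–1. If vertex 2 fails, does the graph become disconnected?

Deleting 2 leaves 1 component (was 1) (its neighbors 4, 5 remain connected to each other), so 2 is not a cut vertex.

No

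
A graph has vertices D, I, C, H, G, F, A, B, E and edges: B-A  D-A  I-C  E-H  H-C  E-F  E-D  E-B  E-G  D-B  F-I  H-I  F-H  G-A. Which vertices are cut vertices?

Removing E increases the component count from 1 to 2, so E is a cut vertex.
By contrast removing F leaves 1 component; it is not a cut vertex. No other vertex is a cut vertex either.

E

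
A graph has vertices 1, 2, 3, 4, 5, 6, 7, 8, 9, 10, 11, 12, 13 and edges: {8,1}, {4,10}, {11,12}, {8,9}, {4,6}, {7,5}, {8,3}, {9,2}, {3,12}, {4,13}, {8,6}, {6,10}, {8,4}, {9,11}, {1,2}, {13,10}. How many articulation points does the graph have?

1

Removing 8 increases the component count from 2 to 3, so 8 is a cut vertex.
By contrast removing 12 leaves 2 components; it is not a cut vertex. No other vertex is a cut vertex either.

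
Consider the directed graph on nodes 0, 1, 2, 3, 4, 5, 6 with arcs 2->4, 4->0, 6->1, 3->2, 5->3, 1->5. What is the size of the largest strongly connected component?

{2} is an SCC by itself.
{3} is an SCC by itself.
{1} is an SCC by itself.
{4} is an SCC by itself.
{5} is an SCC by itself.
(and 2 more singleton SCCs)
The largest has 1 vertex.

1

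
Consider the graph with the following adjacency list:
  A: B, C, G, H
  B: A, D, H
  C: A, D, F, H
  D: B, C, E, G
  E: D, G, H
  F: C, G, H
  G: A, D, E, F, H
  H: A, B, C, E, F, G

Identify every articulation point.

Removing G, for instance, still leaves 1 component. No single vertex removal increases the component count — the graph has no articulation points.

none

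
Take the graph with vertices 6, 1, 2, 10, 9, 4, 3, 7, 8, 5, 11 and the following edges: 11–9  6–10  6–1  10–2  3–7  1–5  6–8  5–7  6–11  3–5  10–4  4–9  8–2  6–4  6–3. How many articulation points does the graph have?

1

Removing 6 increases the component count from 1 to 2, so 6 is a cut vertex.
By contrast removing 11 leaves 1 component; it is not a cut vertex. No other vertex is a cut vertex either.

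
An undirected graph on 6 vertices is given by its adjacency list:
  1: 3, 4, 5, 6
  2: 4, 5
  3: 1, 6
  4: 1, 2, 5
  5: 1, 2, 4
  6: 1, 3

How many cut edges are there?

0

The edges on the cycle 1-6-3-1 are not bridges since each lies on that cycle.
Every edge lies on some cycle, so there are no bridges.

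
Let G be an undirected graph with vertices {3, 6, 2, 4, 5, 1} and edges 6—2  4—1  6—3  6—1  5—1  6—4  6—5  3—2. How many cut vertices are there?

Removing 6 increases the component count from 1 to 2, so 6 is a cut vertex.
By contrast removing 4 leaves 1 component; it is not a cut vertex. No other vertex is a cut vertex either.

1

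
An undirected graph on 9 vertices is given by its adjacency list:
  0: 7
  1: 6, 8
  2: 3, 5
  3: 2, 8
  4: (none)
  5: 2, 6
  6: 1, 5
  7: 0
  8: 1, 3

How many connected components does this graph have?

3

4 is isolated — a component by itself.
Starting from 0 we can reach 0, 7. That is one component of size 2.
Starting from 1 we can reach 1, 2, 3, 5, 6, 8. That is one component of size 6.
Total: 3 components.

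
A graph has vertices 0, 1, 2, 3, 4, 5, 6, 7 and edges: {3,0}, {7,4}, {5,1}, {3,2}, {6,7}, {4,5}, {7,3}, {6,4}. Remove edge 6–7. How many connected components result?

1

6 and 7 are still connected via 6-4-7, so the component count stays at 1.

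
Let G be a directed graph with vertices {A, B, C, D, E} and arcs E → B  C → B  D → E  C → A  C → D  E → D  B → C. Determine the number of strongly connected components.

2

{B, C, D, E} are all mutually reachable — one SCC of size 4.
{A} is an SCC by itself.
That gives 2 strongly connected components.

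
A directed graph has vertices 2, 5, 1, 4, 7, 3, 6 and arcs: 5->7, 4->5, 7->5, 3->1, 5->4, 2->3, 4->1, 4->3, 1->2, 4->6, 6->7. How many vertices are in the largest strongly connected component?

{4, 5, 6, 7} are all mutually reachable — one SCC of size 4.
{1, 2, 3} are all mutually reachable — one SCC of size 3.
The largest has 4 vertices.

4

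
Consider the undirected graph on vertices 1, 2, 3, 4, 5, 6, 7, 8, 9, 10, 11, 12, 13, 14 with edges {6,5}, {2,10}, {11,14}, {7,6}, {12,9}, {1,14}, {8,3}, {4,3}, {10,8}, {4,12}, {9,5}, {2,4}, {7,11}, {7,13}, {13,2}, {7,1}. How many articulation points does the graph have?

Removing 7 increases the component count from 1 to 2, so 7 is a cut vertex.
By contrast removing 3 leaves 1 component; it is not a cut vertex. No other vertex is a cut vertex either.

1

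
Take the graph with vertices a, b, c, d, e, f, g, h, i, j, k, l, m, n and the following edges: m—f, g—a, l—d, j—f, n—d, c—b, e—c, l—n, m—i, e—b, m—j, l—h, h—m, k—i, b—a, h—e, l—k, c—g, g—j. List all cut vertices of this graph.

l

Removing l increases the component count from 1 to 2, so l is a cut vertex.
By contrast removing m leaves 1 component; it is not a cut vertex. No other vertex is a cut vertex either.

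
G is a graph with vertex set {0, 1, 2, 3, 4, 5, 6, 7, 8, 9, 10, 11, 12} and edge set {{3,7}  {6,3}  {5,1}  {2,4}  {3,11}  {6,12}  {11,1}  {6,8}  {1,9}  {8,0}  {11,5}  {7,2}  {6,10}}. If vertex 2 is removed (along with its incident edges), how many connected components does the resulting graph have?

2

With 2 gone, the remaining components are: {4}; {0, 1, 3, 5, 6, 7, 8, 9, 10, 11, 12}.
That is 2 components.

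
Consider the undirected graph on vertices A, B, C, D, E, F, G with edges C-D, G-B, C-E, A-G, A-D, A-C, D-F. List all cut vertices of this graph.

A, C, D, G

Removing A increases the component count from 1 to 2, so A is a cut vertex.
Removing C increases the component count from 1 to 2, so C is a cut vertex.
Removing D increases the component count from 1 to 2, so D is a cut vertex.
Likewise G is a cut vertex.
By contrast removing B leaves 1 component; it is not a cut vertex. No other vertex is a cut vertex either.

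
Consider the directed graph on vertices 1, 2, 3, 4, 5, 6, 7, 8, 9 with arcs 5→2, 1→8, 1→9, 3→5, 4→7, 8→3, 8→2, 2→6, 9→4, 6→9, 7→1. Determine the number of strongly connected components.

{1, 2, 3, 4, 5, 6, 7, 8, 9} are all mutually reachable — one SCC of size 9.
That gives 1 strongly connected component.

1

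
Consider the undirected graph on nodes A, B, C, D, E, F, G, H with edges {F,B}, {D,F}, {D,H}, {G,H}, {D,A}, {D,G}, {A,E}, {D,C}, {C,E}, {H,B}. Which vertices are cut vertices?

Removing D increases the component count from 1 to 2, so D is a cut vertex.
By contrast removing H leaves 1 component; it is not a cut vertex. No other vertex is a cut vertex either.

D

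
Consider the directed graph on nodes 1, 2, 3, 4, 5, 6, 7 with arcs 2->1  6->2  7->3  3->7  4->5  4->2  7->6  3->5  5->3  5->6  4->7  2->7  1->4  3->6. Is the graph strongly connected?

From 1 we can reach every vertex (1, 2, 3, 4, 5, 6, 7), and every vertex can reach 1 (1, 2, 3, 4, 5, 6, 7). So the whole graph is one strongly connected component.

Yes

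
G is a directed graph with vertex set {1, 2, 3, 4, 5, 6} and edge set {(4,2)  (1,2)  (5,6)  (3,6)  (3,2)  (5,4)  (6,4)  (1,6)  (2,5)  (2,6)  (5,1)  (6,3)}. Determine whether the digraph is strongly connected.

Yes

From 5 we can reach every vertex (1, 2, 3, 4, 5, 6), and every vertex can reach 5 (1, 2, 3, 4, 5, 6). So the whole graph is one strongly connected component.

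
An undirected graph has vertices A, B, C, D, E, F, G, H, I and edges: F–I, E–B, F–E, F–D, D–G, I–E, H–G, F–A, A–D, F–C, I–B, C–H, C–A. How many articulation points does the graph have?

1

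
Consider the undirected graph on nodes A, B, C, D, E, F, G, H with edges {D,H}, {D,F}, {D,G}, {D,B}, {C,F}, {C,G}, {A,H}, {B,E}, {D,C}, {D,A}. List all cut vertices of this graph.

B, D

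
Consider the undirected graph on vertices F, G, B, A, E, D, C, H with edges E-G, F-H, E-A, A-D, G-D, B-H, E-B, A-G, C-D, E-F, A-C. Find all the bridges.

The edges on the cycle A-C-D-A are not bridges since each lies on that cycle.
Every edge lies on some cycle, so there are no bridges.

none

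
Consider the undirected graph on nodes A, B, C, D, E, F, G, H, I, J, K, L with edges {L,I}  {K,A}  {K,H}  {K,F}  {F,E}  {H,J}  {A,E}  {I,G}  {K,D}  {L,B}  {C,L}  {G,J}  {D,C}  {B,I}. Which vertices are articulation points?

K

Removing K increases the component count from 1 to 2, so K is a cut vertex.
By contrast removing L leaves 1 component; it is not a cut vertex. No other vertex is a cut vertex either.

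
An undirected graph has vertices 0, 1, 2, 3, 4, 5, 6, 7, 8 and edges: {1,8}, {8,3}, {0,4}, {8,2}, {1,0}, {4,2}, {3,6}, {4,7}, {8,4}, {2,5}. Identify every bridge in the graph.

2-5, 3-6, 3-8, 4-7

The edges on the cycle 1-8-2-4-0-1 are not bridges since each lies on that cycle.
But removing 8—3 disconnects 8 from 3; removing 4—7 disconnects 4 from 7; removing 3—6 disconnects 3 from 6; removing 5—2 disconnects 5 from 2 — these are bridges.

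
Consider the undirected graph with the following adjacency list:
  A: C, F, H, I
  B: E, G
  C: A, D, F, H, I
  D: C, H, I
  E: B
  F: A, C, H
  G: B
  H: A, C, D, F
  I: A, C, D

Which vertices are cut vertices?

B

Removing B increases the component count from 2 to 3, so B is a cut vertex.
By contrast removing A leaves 2 components; it is not a cut vertex. No other vertex is a cut vertex either.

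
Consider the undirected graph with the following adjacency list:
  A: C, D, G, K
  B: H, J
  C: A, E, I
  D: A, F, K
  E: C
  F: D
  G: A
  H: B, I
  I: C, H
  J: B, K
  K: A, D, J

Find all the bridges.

The edges on the cycle K-D-A-K are not bridges since each lies on that cycle.
But removing A-G disconnects A from G; removing C-E disconnects C from E; removing D-F disconnects D from F — these are bridges.

A-G, C-E, D-F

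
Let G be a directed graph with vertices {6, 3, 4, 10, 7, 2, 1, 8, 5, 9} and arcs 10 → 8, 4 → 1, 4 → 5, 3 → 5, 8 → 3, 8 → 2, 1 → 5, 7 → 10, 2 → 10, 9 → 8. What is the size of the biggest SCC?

{2, 8, 10} are all mutually reachable — one SCC of size 3.
{6} is an SCC by itself.
{1} is an SCC by itself.
{7} is an SCC by itself.
{9} is an SCC by itself.
(and 3 more singleton SCCs)
The largest has 3 vertices.

3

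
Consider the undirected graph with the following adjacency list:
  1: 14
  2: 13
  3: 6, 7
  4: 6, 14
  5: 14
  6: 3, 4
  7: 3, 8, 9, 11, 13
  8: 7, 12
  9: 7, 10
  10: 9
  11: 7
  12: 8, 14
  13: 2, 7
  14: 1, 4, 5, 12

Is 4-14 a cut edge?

No

After removing 4-14, the path 4-6-3-7-8-12-14 still connects them, so the edge is not a bridge.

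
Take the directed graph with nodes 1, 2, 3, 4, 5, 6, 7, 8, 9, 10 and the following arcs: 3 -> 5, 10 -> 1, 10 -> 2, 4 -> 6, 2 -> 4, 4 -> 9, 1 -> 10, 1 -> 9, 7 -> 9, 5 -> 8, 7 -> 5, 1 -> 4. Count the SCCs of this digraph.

9

{1, 10} are all mutually reachable — one SCC of size 2.
{6} is an SCC by itself.
{7} is an SCC by itself.
{5} is an SCC by itself.
{9} is an SCC by itself.
(and 4 more singleton SCCs)
That gives 9 strongly connected components.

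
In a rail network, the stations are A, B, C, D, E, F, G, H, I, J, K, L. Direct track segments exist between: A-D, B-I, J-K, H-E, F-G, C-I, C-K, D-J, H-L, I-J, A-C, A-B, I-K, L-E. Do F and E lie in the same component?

The component containing F is {F, G}, and E is not in it.

No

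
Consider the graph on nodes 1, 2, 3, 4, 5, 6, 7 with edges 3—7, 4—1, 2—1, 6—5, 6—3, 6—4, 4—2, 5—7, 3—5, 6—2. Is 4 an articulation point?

No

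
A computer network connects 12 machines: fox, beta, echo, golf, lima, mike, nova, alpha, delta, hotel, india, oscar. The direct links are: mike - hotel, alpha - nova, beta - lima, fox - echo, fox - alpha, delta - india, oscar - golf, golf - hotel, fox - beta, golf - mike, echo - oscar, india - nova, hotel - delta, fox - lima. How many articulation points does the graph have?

1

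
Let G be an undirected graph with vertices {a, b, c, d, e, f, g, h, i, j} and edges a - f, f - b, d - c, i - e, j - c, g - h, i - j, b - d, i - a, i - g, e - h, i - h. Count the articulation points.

1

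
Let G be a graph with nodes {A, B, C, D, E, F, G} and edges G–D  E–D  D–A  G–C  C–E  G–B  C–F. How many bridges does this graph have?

The edges on the cycle G-C-E-D-G are not bridges since each lies on that cycle.
But removing F–C disconnects F from C; removing A–D disconnects A from D; removing G–B disconnects G from B — these are bridges.
That makes 3 bridges.

3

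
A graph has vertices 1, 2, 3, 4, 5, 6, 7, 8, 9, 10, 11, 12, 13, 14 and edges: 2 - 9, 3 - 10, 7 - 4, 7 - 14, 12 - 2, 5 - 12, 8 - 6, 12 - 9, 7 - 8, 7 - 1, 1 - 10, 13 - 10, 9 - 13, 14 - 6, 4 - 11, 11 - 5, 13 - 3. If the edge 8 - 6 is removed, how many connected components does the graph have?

1

8 and 6 are still connected via 8-7-14-6, so the component count stays at 1.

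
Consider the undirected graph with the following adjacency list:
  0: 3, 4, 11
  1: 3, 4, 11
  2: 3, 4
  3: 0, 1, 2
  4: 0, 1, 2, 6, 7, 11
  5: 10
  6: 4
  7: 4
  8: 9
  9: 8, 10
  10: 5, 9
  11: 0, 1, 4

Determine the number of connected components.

2

Starting from 5 we can reach 5, 8, 9, 10. That is one component of size 4.
Starting from 0 we can reach 0, 1, 2, 3, 4, 6, 7, 11. That is one component of size 8.
Total: 2 components.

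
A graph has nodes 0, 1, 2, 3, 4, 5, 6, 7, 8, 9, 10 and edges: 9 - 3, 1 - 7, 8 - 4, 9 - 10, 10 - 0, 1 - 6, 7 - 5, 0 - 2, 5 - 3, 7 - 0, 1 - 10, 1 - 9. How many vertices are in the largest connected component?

Starting from 4 we can reach 4, 8. That is one component of size 2.
Starting from 0 we can reach 0, 1, 2, 3, 5, 6, 7, 9, 10. That is one component of size 9.
The largest has 9 vertices.

9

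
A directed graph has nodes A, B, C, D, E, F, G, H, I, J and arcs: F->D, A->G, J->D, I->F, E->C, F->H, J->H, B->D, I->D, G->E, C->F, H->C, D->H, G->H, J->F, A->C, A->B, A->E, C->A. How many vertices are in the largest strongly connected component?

8

{A, B, C, D, E, F, G, H} are all mutually reachable — one SCC of size 8.
{J} is an SCC by itself.
{I} is an SCC by itself.
The largest has 8 vertices.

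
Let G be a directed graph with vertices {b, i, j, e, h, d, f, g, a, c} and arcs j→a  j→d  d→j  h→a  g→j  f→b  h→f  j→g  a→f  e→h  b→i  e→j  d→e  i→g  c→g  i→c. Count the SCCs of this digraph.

1

{a, b, c, d, e, f, g, h, i, j} are all mutually reachable — one SCC of size 10.
That gives 1 strongly connected component.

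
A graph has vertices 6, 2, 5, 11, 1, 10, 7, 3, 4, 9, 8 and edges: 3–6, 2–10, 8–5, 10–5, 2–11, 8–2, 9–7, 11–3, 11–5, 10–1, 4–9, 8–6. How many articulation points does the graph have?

2

Removing 9 increases the component count from 2 to 3, so 9 is a cut vertex.
Removing 10 increases the component count from 2 to 3, so 10 is a cut vertex.
By contrast removing 11 leaves 2 components; it is not a cut vertex. No other vertex is a cut vertex either.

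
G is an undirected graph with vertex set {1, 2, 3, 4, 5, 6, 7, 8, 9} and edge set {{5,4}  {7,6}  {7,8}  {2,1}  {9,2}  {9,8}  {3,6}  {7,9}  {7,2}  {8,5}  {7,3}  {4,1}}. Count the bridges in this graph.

The edges on the cycle 7-3-6-7 are not bridges since each lies on that cycle.
Every edge lies on some cycle, so there are no bridges.

0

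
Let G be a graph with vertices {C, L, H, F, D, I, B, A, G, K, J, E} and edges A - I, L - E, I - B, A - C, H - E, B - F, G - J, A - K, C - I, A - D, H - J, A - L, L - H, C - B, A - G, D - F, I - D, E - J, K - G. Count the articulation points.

1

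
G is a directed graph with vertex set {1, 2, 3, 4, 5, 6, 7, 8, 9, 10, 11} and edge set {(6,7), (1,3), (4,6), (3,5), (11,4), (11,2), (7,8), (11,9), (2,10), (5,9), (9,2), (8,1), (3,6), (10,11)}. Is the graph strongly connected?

Yes

From 10 we can reach every vertex (1, 2, 3, 4, 5, 6, 7, 8, 9, 10, 11), and every vertex can reach 10 (1, 2, 3, 4, 5, 6, 7, 8, 9, 10, 11). So the whole graph is one strongly connected component.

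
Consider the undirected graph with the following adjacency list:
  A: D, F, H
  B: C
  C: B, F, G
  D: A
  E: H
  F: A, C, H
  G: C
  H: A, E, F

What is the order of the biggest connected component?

8

Starting from A we can reach A, B, C, D, E, F, G, H. That is one component of size 8.
The largest has 8 vertices.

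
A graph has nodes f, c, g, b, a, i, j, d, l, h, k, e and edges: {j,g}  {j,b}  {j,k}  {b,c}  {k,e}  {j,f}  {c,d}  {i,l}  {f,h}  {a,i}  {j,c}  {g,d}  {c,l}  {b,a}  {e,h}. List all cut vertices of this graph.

j

Removing j increases the component count from 1 to 2, so j is a cut vertex.
By contrast removing i leaves 1 component; it is not a cut vertex. No other vertex is a cut vertex either.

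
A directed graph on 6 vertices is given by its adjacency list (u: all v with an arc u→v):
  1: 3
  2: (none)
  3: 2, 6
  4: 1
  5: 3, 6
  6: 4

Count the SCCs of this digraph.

{1, 3, 4, 6} are all mutually reachable — one SCC of size 4.
{2} is an SCC by itself.
{5} is an SCC by itself.
That gives 3 strongly connected components.

3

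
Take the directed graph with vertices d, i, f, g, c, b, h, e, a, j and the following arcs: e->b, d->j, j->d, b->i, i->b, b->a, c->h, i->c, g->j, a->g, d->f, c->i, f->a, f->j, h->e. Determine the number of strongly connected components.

{a, d, f, g, j} are all mutually reachable — one SCC of size 5.
{b, c, e, h, i} are all mutually reachable — one SCC of size 5.
That gives 2 strongly connected components.

2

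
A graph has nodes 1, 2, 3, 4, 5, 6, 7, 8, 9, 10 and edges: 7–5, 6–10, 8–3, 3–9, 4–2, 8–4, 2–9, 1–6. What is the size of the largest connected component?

Starting from 5 we can reach 5, 7. That is one component of size 2.
Starting from 1 we can reach 1, 6, 10. That is one component of size 3.
Starting from 2 we can reach 2, 3, 4, 8, 9. That is one component of size 5.
The largest has 5 vertices.

5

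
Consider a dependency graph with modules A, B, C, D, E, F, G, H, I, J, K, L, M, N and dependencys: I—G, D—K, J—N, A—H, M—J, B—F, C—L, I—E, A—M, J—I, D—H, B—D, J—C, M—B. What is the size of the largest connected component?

14

Starting from A we can reach A, B, C, D, E, F, G, H, I, J, K, L, M, N. That is one component of size 14.
The largest has 14 vertices.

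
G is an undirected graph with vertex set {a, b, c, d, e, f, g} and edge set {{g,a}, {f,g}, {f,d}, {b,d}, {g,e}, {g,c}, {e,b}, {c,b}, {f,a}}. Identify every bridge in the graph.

none

The edges on the cycle f-g-c-b-d-f are not bridges since each lies on that cycle.
Every edge lies on some cycle, so there are no bridges.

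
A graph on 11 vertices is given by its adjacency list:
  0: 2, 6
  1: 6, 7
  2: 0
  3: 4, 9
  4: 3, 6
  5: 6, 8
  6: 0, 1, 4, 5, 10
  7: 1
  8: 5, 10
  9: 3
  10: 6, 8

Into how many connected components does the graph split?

1

Starting from 0 we can reach 0, 1, 2, 3, 4, 5, 6, 7, 8, 9, 10. That is one component of size 11.
Total: 1 component.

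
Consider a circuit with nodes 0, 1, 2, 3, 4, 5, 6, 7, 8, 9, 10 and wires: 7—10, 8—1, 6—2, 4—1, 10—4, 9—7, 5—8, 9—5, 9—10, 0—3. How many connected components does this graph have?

Starting from 0 we can reach 0, 3. That is one component of size 2.
Starting from 2 we can reach 2, 6. That is one component of size 2.
Starting from 1 we can reach 1, 4, 5, 7, 8, 9, 10. That is one component of size 7.
Total: 3 components.

3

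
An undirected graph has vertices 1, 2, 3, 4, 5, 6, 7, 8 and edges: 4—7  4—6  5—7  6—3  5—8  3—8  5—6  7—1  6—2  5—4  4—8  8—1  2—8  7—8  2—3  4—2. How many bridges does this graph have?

0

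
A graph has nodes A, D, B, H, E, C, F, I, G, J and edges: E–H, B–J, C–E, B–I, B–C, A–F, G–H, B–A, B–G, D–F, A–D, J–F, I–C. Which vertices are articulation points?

B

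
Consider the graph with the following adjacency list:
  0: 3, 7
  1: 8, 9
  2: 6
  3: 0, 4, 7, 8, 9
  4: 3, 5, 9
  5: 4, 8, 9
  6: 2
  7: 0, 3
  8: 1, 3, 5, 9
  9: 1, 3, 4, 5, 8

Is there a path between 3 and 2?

No

The component containing 3 is {0, 1, 3, 4, 5, 7, 8, 9}, and 2 is not in it.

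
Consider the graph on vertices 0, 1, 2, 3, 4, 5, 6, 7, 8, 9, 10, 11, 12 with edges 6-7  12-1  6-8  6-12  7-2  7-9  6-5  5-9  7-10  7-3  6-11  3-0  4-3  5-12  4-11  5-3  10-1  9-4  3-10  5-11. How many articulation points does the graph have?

Removing 3 increases the component count from 1 to 2, so 3 is a cut vertex.
Removing 6 increases the component count from 1 to 2, so 6 is a cut vertex.
Removing 7 increases the component count from 1 to 2, so 7 is a cut vertex.
By contrast removing 8 leaves 1 component; it is not a cut vertex. No other vertex is a cut vertex either.

3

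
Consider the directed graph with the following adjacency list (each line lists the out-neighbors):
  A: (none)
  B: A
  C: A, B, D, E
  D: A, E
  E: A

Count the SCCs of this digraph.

5

{B} is an SCC by itself.
{D} is an SCC by itself.
{A} is an SCC by itself.
{C} is an SCC by itself.
{E} is an SCC by itself.
That gives 5 strongly connected components.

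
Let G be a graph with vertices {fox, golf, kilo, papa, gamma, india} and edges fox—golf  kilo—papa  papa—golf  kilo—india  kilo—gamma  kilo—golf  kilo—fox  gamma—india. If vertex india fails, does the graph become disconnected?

Deleting india leaves 1 component (was 1) (its neighbors kilo, gamma remain connected to each other), so india is not a cut vertex.

No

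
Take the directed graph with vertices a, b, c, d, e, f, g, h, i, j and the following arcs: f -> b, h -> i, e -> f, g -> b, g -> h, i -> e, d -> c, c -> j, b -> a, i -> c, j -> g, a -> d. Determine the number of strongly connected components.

1

{a, b, c, d, e, f, g, h, i, j} are all mutually reachable — one SCC of size 10.
That gives 1 strongly connected component.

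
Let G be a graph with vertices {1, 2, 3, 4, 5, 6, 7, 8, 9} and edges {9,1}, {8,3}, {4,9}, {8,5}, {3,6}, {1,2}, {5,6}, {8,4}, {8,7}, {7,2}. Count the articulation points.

Removing 8 increases the component count from 1 to 2, so 8 is a cut vertex.
By contrast removing 6 leaves 1 component; it is not a cut vertex. No other vertex is a cut vertex either.

1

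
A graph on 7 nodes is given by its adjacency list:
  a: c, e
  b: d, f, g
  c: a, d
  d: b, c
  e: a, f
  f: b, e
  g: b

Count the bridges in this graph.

1

The edges on the cycle a-c-d-b-f-e-a are not bridges since each lies on that cycle.
But removing b-g disconnects b from g — this is a bridge.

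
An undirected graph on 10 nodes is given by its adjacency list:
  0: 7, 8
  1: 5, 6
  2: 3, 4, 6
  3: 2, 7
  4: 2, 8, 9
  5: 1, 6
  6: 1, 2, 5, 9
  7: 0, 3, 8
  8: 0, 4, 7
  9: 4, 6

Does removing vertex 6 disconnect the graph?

Yes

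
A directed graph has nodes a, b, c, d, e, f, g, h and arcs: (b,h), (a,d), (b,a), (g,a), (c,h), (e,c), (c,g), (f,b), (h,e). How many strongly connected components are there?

6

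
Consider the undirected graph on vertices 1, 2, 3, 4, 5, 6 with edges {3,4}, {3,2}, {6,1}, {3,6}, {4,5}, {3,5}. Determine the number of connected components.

1

Starting from 1 we can reach 1, 2, 3, 4, 5, 6. That is one component of size 6.
Total: 1 component.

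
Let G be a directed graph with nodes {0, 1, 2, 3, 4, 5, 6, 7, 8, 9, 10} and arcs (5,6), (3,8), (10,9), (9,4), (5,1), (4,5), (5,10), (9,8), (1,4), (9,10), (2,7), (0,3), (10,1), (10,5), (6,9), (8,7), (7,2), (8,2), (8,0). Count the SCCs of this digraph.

{1, 4, 5, 6, 9, 10} are all mutually reachable — one SCC of size 6.
{0, 3, 8} are all mutually reachable — one SCC of size 3.
{2, 7} are all mutually reachable — one SCC of size 2.
That gives 3 strongly connected components.

3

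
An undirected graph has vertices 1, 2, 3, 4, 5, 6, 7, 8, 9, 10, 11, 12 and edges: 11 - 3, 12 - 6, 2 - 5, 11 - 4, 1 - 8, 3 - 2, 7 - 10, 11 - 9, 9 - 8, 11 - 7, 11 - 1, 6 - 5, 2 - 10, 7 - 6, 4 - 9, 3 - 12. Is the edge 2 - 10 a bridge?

No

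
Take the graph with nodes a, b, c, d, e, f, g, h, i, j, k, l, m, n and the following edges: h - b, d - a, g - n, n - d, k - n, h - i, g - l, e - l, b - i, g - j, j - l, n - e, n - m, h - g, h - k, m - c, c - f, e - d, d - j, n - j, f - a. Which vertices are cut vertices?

Removing h increases the component count from 1 to 2, so h is a cut vertex.
By contrast removing n leaves 1 component; it is not a cut vertex. No other vertex is a cut vertex either.

h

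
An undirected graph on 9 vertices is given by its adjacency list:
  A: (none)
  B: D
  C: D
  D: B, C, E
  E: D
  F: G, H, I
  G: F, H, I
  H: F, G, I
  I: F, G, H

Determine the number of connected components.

3

A is isolated — a component by itself.
Starting from F we can reach F, G, H, I. That is one component of size 4.
Starting from B we can reach B, C, D, E. That is one component of size 4.
Total: 3 components.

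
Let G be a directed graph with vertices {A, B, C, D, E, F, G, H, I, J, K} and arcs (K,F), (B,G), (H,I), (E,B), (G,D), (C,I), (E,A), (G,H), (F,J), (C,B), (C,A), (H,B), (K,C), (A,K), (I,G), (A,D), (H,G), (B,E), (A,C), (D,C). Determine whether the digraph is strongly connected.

There is no directed path from J to I, so the graph is not strongly connected.

No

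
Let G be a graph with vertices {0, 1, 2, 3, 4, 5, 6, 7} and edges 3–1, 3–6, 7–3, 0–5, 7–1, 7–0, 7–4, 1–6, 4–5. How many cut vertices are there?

Removing 7 increases the component count from 2 to 3, so 7 is a cut vertex.
By contrast removing 5 leaves 2 components; it is not a cut vertex. No other vertex is a cut vertex either.

1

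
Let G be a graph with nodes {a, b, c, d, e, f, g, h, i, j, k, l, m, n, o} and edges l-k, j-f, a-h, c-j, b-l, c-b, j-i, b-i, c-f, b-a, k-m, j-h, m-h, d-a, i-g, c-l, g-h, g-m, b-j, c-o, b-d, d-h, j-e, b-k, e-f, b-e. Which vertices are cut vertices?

c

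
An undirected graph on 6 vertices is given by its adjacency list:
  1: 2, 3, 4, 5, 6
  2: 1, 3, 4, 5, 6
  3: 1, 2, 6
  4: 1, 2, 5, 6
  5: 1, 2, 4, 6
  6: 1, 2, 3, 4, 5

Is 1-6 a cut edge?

No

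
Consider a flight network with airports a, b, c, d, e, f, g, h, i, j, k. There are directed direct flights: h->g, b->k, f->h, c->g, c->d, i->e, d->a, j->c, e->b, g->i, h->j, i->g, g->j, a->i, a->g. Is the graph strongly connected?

There is no directed path from c to f, so the graph is not strongly connected.

No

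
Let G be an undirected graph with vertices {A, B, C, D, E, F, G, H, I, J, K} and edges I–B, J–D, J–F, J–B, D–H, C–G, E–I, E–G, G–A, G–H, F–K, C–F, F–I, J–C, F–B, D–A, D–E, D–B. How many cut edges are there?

The edges on the cycle J-C-F-J are not bridges since each lies on that cycle.
But removing K–F disconnects K from F — this is a bridge.

1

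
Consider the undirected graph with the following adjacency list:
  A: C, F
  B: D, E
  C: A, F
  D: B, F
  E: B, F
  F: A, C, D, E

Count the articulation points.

1

Removing F increases the component count from 1 to 2, so F is a cut vertex.
By contrast removing D leaves 1 component; it is not a cut vertex. No other vertex is a cut vertex either.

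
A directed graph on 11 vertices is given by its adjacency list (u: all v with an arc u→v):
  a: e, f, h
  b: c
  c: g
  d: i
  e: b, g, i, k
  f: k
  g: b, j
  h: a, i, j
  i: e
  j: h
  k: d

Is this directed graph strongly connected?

Yes

From a we can reach every vertex (a, b, c, d, e, f, g, h, i, j, k), and every vertex can reach a (a, b, c, d, e, f, g, h, i, j, k). So the whole graph is one strongly connected component.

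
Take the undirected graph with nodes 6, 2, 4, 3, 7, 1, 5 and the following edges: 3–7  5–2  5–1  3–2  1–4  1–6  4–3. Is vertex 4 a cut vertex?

No

Deleting 4 leaves 1 component (was 1) (its neighbors 1, 3 remain connected to each other), so 4 is not a cut vertex.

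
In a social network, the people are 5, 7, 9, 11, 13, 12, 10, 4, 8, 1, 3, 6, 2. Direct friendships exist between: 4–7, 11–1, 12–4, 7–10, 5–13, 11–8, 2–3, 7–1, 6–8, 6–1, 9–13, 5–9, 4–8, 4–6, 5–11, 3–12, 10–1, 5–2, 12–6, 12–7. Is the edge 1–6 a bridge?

No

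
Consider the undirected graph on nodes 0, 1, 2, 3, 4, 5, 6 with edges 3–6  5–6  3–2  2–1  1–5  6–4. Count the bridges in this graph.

1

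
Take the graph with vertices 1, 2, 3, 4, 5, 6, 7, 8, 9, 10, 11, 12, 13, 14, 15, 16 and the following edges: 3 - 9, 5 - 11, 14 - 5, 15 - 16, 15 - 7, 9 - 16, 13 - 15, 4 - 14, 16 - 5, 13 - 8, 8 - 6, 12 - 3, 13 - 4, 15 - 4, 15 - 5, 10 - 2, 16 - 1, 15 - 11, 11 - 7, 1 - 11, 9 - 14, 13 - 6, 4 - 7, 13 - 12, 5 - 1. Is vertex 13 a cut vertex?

Yes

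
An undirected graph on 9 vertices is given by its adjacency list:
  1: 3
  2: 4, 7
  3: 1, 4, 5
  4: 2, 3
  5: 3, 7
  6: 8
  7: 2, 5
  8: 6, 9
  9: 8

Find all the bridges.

1-3, 6-8, 8-9

The edges on the cycle 2-7-5-3-4-2 are not bridges since each lies on that cycle.
But removing 9-8 disconnects 9 from 8; removing 3-1 disconnects 3 from 1; removing 6-8 disconnects 6 from 8 — these are bridges.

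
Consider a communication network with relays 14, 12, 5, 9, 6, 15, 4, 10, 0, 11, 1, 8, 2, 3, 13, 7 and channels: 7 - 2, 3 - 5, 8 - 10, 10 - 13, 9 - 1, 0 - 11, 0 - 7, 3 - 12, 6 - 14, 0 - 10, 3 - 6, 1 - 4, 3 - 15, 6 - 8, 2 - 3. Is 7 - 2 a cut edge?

After removing 7 - 2, the path 7-0-10-8-6-3-2 still connects them, so the edge is not a bridge.

No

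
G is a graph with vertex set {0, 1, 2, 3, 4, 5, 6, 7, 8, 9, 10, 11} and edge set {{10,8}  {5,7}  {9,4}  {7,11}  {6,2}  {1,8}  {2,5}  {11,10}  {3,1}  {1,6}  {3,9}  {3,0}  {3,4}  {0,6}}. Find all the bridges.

The edges on the cycle 3-9-4-3 are not bridges since each lies on that cycle.
Every edge lies on some cycle, so there are no bridges.

none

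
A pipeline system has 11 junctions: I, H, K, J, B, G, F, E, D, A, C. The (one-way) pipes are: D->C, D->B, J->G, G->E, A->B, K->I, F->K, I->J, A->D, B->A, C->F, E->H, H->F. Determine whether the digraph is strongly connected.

There is no directed path from H to A, so the graph is not strongly connected.

No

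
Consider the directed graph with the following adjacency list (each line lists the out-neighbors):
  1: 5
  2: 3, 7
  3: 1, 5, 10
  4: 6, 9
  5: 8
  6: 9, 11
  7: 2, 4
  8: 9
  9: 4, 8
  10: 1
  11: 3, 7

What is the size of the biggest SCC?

{1, 2, 3, 4, 5, 6, 7, 8, 9, 10, 11} are all mutually reachable — one SCC of size 11.
The largest has 11 vertices.

11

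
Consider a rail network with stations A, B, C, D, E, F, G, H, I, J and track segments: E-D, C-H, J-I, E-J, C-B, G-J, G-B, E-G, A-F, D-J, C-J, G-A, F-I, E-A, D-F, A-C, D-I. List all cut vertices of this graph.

Removing C increases the component count from 1 to 2, so C is a cut vertex.
By contrast removing G leaves 1 component; it is not a cut vertex. No other vertex is a cut vertex either.

C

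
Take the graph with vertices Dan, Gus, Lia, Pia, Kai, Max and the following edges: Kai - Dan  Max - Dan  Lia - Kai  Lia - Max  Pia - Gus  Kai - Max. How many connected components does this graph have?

Starting from Gus we can reach Gus, Pia. That is one component of size 2.
Starting from Dan we can reach Dan, Kai, Lia, Max. That is one component of size 4.
Total: 2 components.

2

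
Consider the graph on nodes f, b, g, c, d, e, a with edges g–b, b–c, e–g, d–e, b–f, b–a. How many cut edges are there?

6

removing c–b disconnects c from b; removing g–b disconnects g from b; removing b–f disconnects b from f; removing d–e disconnects d from e — these are bridges.
In total 6 edges are bridges.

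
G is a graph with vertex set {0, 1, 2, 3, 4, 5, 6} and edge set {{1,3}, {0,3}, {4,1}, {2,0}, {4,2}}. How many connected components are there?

5 is isolated — a component by itself.
6 is isolated — a component by itself.
Starting from 0 we can reach 0, 1, 2, 3, 4. That is one component of size 5.
Total: 3 components.

3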